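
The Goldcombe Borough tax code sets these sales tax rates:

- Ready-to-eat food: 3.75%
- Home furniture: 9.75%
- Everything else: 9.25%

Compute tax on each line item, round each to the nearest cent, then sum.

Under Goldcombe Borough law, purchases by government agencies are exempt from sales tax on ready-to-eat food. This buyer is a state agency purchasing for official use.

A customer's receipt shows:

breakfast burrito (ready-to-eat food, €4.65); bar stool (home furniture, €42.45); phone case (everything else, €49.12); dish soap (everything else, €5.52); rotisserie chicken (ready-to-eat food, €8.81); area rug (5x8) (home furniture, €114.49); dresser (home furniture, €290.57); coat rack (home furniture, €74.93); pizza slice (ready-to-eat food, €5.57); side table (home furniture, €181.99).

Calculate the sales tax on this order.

€73.73

Breakfast burrito €4.65: ready-to-eat food, buyer-exempt → 0% → €0.00
Bar stool €42.45: home furniture → 9.75% → €4.14
Phone case €49.12: everything else → 9.25% → €4.54
Dish soap €5.52: everything else → 9.25% → €0.51
Rotisserie chicken €8.81: ready-to-eat food, buyer-exempt → 0% → €0.00
Area rug (5x8) €114.49: home furniture → 9.75% → €11.16
Dresser €290.57: home furniture → 9.75% → €28.33
Coat rack €74.93: home furniture → 9.75% → €7.31
Pizza slice €5.57: ready-to-eat food, buyer-exempt → 0% → €0.00
Side table €181.99: home furniture → 9.75% → €17.74
Total tax = €4.14 + €4.54 + €0.51 + €11.16 + €28.33 + €7.31 + €17.74 = €73.73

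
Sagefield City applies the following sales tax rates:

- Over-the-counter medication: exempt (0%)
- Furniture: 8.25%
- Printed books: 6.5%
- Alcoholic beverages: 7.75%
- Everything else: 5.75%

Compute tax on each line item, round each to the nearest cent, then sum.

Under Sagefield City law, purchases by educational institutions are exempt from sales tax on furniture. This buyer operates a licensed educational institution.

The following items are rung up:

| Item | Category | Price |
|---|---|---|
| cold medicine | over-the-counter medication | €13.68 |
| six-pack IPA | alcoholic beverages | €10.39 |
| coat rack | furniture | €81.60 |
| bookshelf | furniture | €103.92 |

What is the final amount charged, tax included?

€210.40

Cold medicine €13.68: over-the-counter medication → 0% → €0.00
Six-pack IPA €10.39: alcoholic beverages → 7.75% → €0.81
Coat rack €81.60: furniture, buyer-exempt → 0% → €0.00
Bookshelf €103.92: furniture, buyer-exempt → 0% → €0.00
Subtotal = €209.59; tax = €0.81; total due = €210.40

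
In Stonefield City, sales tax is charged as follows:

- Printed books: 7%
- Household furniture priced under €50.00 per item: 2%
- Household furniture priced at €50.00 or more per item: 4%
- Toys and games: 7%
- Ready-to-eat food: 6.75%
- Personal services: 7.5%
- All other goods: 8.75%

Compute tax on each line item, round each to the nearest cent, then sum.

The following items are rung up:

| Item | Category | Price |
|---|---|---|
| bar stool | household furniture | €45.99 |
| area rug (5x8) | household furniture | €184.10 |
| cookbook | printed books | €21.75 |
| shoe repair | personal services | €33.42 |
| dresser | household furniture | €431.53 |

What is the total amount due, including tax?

Bar stool €45.99: household furniture, under €50.00 → 2% → €0.92
Area rug (5x8) €184.10: household furniture, €50.00 or more → 4% → €7.36
Cookbook €21.75: printed books → 7% → €1.52
Shoe repair €33.42: personal services → 7.5% → €2.51
Dresser €431.53: household furniture, €50.00 or more → 4% → €17.26
Subtotal = €716.79; tax = €29.57; total due = €746.36

€746.36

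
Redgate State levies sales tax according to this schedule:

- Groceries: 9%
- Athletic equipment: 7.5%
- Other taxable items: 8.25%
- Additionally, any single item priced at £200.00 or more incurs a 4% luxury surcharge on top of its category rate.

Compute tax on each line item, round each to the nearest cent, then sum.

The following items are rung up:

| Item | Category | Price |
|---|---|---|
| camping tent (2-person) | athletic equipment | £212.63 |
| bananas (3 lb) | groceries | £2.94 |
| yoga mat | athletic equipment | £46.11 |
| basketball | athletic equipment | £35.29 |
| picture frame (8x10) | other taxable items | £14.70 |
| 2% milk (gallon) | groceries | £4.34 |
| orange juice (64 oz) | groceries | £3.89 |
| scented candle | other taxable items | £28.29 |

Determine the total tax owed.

£35.10

Camping tent (2-person) £212.63: athletic equipment → 7.5% + 4% surcharge = 11.5% → £24.45
Bananas (3 lb) £2.94: groceries → 9% → £0.26
Yoga mat £46.11: athletic equipment → 7.5% → £3.46
Basketball £35.29: athletic equipment → 7.5% → £2.65
Picture frame (8x10) £14.70: other taxable items → 8.25% → £1.21
2% milk (gallon) £4.34: groceries → 9% → £0.39
Orange juice (64 oz) £3.89: groceries → 9% → £0.35
Scented candle £28.29: other taxable items → 8.25% → £2.33
Total tax = £24.45 + £0.26 + £3.46 + £2.65 + £1.21 + £0.39 + £0.35 + £2.33 = £35.10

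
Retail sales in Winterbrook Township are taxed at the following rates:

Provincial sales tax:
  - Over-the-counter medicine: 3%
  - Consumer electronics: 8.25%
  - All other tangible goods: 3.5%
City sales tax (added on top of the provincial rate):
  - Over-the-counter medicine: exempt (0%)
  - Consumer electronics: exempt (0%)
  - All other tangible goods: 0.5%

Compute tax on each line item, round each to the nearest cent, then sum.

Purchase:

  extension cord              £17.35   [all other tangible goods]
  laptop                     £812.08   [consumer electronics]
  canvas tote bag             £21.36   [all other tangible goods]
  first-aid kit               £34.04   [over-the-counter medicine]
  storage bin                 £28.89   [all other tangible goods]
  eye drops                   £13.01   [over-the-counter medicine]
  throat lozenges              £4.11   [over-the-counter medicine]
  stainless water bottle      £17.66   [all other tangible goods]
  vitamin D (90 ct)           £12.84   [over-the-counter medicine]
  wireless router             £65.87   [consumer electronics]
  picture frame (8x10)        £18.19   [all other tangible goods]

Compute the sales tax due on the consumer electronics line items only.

£72.43

Laptop £812.08: consumer electronics → 8.25% + 0% city = 8.25% → £67.00
Wireless router £65.87: consumer electronics → 8.25% + 0% city = 8.25% → £5.43
Tax on consumer electronics = £67.00 + £5.43 = £72.43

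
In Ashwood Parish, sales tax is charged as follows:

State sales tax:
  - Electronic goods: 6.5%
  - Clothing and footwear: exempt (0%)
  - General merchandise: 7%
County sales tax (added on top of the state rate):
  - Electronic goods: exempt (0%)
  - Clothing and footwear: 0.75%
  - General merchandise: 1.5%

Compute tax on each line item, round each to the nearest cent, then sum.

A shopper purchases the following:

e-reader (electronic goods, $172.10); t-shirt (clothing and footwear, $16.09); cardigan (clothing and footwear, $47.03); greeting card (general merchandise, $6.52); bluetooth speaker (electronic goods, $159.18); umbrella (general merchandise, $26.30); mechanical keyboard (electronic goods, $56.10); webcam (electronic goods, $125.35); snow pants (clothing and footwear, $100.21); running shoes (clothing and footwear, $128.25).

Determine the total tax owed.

E-reader $172.10: electronic goods → 6.5% + 0% county = 6.5% → $11.19
T-shirt $16.09: clothing and footwear → 0% + 0.75% county = 0.75% → $0.12
Cardigan $47.03: clothing and footwear → 0% + 0.75% county = 0.75% → $0.35
Greeting card $6.52: general merchandise → 7% + 1.5% county = 8.5% → $0.55
Bluetooth speaker $159.18: electronic goods → 6.5% + 0% county = 6.5% → $10.35
Umbrella $26.30: general merchandise → 7% + 1.5% county = 8.5% → $2.24
Mechanical keyboard $56.10: electronic goods → 6.5% + 0% county = 6.5% → $3.65
Webcam $125.35: electronic goods → 6.5% + 0% county = 6.5% → $8.15
Snow pants $100.21: clothing and footwear → 0% + 0.75% county = 0.75% → $0.75
Running shoes $128.25: clothing and footwear → 0% + 0.75% county = 0.75% → $0.96
Total tax = $11.19 + $0.12 + $0.35 + $0.55 + $10.35 + $2.24 + $3.65 + $8.15 + $0.75 + $0.96 = $38.31

$38.31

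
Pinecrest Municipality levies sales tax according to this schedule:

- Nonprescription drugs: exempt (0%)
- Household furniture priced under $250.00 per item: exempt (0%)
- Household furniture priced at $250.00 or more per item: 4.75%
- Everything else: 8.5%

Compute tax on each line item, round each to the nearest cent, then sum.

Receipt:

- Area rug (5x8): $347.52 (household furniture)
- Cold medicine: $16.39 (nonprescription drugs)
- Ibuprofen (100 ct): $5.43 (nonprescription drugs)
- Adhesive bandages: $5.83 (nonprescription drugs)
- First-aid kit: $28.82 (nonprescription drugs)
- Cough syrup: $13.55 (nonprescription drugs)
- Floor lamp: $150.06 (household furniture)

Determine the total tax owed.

Area rug (5x8) $347.52: household furniture, $250.00 or more → 4.75% → $16.51
Cold medicine $16.39: nonprescription drugs → 0% → $0.00
Ibuprofen (100 ct) $5.43: nonprescription drugs → 0% → $0.00
Adhesive bandages $5.83: nonprescription drugs → 0% → $0.00
First-aid kit $28.82: nonprescription drugs → 0% → $0.00
Cough syrup $13.55: nonprescription drugs → 0% → $0.00
Floor lamp $150.06: household furniture, under $250.00 → 0% → $0.00
Total tax = $16.51

$16.51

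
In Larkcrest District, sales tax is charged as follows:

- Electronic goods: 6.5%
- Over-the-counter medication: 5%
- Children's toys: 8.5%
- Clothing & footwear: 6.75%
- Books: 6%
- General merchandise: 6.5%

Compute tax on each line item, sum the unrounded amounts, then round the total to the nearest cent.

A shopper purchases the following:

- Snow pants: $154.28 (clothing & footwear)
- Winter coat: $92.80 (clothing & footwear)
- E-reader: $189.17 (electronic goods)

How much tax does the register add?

$28.97

Snow pants $154.28: clothing & footwear → 6.75% → $10.4139
Winter coat $92.80: clothing & footwear → 6.75% → $6.264
E-reader $189.17: electronic goods → 6.5% → $12.29605
Unrounded tax sum = $28.97395 → $28.97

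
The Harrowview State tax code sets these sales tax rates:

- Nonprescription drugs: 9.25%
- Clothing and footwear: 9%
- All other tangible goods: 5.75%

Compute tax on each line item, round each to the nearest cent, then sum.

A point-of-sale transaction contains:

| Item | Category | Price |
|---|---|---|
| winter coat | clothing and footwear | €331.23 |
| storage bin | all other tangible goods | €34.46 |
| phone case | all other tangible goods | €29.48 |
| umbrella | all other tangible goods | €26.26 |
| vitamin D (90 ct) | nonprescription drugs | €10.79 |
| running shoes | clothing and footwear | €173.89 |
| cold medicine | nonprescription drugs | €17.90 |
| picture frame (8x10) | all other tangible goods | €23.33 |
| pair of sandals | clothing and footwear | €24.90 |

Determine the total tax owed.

Winter coat €331.23: clothing and footwear → 9% → €29.81
Storage bin €34.46: all other tangible goods → 5.75% → €1.98
Phone case €29.48: all other tangible goods → 5.75% → €1.70
Umbrella €26.26: all other tangible goods → 5.75% → €1.51
Vitamin D (90 ct) €10.79: nonprescription drugs → 9.25% → €1.00
Running shoes €173.89: clothing and footwear → 9% → €15.65
Cold medicine €17.90: nonprescription drugs → 9.25% → €1.66
Picture frame (8x10) €23.33: all other tangible goods → 5.75% → €1.34
Pair of sandals €24.90: clothing and footwear → 9% → €2.24
Total tax = €29.81 + €1.98 + €1.70 + €1.51 + €1.00 + €15.65 + €1.66 + €1.34 + €2.24 = €56.89

€56.89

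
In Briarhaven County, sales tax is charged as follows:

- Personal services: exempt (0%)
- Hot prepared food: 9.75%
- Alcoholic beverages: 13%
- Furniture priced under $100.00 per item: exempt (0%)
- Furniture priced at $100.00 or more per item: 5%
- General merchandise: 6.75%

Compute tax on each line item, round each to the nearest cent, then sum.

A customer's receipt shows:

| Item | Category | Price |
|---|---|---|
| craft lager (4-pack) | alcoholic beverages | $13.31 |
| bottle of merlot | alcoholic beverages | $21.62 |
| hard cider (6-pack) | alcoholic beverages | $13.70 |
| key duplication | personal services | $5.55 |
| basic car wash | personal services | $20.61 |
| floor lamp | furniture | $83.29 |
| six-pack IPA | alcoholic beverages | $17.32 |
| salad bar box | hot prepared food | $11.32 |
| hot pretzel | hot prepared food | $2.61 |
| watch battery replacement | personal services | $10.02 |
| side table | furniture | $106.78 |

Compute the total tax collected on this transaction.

$15.26

Craft lager (4-pack) $13.31: alcoholic beverages → 13% → $1.73
Bottle of merlot $21.62: alcoholic beverages → 13% → $2.81
Hard cider (6-pack) $13.70: alcoholic beverages → 13% → $1.78
Key duplication $5.55: personal services → 0% → $0.00
Basic car wash $20.61: personal services → 0% → $0.00
Floor lamp $83.29: furniture, under $100.00 → 0% → $0.00
Six-pack IPA $17.32: alcoholic beverages → 13% → $2.25
Salad bar box $11.32: hot prepared food → 9.75% → $1.10
Hot pretzel $2.61: hot prepared food → 9.75% → $0.25
Watch battery replacement $10.02: personal services → 0% → $0.00
Side table $106.78: furniture, $100.00 or more → 5% → $5.34
Total tax = $1.73 + $2.81 + $1.78 + $2.25 + $1.10 + $0.25 + $5.34 = $15.26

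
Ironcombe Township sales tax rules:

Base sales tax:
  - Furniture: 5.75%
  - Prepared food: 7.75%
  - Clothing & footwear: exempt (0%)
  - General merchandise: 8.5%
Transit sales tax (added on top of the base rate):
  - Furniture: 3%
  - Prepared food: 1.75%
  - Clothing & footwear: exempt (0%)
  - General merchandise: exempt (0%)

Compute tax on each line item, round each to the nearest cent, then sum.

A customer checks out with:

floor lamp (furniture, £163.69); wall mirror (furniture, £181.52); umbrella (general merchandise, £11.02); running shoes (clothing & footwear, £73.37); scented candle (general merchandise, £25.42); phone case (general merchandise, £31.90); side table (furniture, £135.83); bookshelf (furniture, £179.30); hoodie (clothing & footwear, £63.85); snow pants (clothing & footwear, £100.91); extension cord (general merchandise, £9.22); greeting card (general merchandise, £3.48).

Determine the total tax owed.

£64.67

Floor lamp £163.69: furniture → 5.75% + 3% transit = 8.75% → £14.32
Wall mirror £181.52: furniture → 5.75% + 3% transit = 8.75% → £15.88
Umbrella £11.02: general merchandise → 8.5% + 0% transit = 8.5% → £0.94
Running shoes £73.37: clothing & footwear → 0% + 0% transit = 0% → £0.00
Scented candle £25.42: general merchandise → 8.5% + 0% transit = 8.5% → £2.16
Phone case £31.90: general merchandise → 8.5% + 0% transit = 8.5% → £2.71
Side table £135.83: furniture → 5.75% + 3% transit = 8.75% → £11.89
Bookshelf £179.30: furniture → 5.75% + 3% transit = 8.75% → £15.69
Hoodie £63.85: clothing & footwear → 0% + 0% transit = 0% → £0.00
Snow pants £100.91: clothing & footwear → 0% + 0% transit = 0% → £0.00
Extension cord £9.22: general merchandise → 8.5% + 0% transit = 8.5% → £0.78
Greeting card £3.48: general merchandise → 8.5% + 0% transit = 8.5% → £0.30
Total tax = £14.32 + £15.88 + £0.94 + £2.16 + £2.71 + £11.89 + £15.69 + £0.78 + £0.30 = £64.67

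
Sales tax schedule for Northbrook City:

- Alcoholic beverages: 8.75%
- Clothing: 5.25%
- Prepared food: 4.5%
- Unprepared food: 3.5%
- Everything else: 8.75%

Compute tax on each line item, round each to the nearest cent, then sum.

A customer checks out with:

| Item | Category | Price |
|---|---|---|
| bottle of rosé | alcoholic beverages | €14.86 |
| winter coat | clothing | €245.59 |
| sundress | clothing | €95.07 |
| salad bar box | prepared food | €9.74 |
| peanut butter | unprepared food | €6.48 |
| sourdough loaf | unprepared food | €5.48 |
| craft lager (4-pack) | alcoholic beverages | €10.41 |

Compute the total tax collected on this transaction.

€20.95

Bottle of rosé €14.86: alcoholic beverages → 8.75% → €1.30
Winter coat €245.59: clothing → 5.25% → €12.89
Sundress €95.07: clothing → 5.25% → €4.99
Salad bar box €9.74: prepared food → 4.5% → €0.44
Peanut butter €6.48: unprepared food → 3.5% → €0.23
Sourdough loaf €5.48: unprepared food → 3.5% → €0.19
Craft lager (4-pack) €10.41: alcoholic beverages → 8.75% → €0.91
Total tax = €1.30 + €12.89 + €4.99 + €0.44 + €0.23 + €0.19 + €0.91 = €20.95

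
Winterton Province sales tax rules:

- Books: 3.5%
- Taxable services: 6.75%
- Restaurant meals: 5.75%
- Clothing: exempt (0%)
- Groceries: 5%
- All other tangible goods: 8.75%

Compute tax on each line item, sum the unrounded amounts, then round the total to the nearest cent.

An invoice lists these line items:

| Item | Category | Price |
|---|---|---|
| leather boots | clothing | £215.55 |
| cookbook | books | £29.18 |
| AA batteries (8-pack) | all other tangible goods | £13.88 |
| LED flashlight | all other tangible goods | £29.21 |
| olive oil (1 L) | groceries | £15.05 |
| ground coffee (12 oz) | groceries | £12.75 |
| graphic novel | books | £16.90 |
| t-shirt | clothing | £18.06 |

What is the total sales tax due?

£6.77

Leather boots £215.55: clothing → 0% → £0.00
Cookbook £29.18: books → 3.5% → £1.0213
AA batteries (8-pack) £13.88: all other tangible goods → 8.75% → £1.2145
LED flashlight £29.21: all other tangible goods → 8.75% → £2.555875
Olive oil (1 L) £15.05: groceries → 5% → £0.7525
Ground coffee (12 oz) £12.75: groceries → 5% → £0.6375
Graphic novel £16.90: books → 3.5% → £0.5915
T-shirt £18.06: clothing → 0% → £0.00
Unrounded tax sum = £6.773175 → £6.77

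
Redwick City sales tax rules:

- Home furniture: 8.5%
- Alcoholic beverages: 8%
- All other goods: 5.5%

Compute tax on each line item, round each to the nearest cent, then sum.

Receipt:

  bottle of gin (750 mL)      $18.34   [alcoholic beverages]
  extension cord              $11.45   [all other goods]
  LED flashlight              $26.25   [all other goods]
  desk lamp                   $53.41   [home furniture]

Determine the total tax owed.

Bottle of gin (750 mL) $18.34: alcoholic beverages → 8% → $1.47
Extension cord $11.45: all other goods → 5.5% → $0.63
LED flashlight $26.25: all other goods → 5.5% → $1.44
Desk lamp $53.41: home furniture → 8.5% → $4.54
Total tax = $1.47 + $0.63 + $1.44 + $4.54 = $8.08

$8.08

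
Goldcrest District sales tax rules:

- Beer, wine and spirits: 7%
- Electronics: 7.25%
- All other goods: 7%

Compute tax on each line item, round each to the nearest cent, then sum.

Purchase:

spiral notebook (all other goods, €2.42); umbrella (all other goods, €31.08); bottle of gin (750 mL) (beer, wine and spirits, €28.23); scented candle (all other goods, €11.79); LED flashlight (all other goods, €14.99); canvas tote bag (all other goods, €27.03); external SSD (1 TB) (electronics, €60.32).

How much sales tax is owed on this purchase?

Spiral notebook €2.42: all other goods → 7% → €0.17
Umbrella €31.08: all other goods → 7% → €2.18
Bottle of gin (750 mL) €28.23: beer, wine and spirits → 7% → €1.98
Scented candle €11.79: all other goods → 7% → €0.83
LED flashlight €14.99: all other goods → 7% → €1.05
Canvas tote bag €27.03: all other goods → 7% → €1.89
External SSD (1 TB) €60.32: electronics → 7.25% → €4.37
Total tax = €0.17 + €2.18 + €1.98 + €0.83 + €1.05 + €1.89 + €4.37 = €12.47

€12.47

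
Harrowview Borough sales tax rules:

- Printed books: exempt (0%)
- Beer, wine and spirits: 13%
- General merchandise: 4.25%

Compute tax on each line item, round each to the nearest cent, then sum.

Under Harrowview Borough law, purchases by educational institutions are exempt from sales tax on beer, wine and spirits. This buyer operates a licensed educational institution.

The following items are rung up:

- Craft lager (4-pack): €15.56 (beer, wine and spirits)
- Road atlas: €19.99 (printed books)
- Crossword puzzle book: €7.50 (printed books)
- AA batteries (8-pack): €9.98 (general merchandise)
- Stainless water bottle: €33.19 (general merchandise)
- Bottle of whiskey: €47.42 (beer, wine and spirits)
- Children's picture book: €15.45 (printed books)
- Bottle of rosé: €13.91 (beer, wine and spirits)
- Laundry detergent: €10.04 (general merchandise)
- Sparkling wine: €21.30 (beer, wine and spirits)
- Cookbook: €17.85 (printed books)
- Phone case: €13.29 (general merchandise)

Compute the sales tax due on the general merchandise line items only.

AA batteries (8-pack) €9.98: general merchandise → 4.25% → €0.42
Stainless water bottle €33.19: general merchandise → 4.25% → €1.41
Laundry detergent €10.04: general merchandise → 4.25% → €0.43
Phone case €13.29: general merchandise → 4.25% → €0.56
Tax on general merchandise = €0.42 + €1.41 + €0.43 + €0.56 = €2.82

€2.82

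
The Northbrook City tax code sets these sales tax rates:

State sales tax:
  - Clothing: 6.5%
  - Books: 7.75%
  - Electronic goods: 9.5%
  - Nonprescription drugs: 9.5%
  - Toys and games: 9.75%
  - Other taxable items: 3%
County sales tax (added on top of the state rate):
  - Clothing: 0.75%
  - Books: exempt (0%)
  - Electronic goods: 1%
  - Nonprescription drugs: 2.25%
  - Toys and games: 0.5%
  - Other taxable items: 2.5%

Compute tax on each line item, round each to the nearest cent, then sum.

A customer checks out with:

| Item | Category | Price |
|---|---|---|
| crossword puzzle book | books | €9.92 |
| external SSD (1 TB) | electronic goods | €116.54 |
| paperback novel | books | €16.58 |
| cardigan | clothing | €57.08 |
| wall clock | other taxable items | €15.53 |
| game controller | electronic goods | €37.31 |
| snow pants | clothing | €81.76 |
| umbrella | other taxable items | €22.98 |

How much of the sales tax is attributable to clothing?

Cardigan €57.08: clothing → 6.5% + 0.75% county = 7.25% → €4.14
Snow pants €81.76: clothing → 6.5% + 0.75% county = 7.25% → €5.93
Tax on clothing = €4.14 + €5.93 = €10.07

€10.07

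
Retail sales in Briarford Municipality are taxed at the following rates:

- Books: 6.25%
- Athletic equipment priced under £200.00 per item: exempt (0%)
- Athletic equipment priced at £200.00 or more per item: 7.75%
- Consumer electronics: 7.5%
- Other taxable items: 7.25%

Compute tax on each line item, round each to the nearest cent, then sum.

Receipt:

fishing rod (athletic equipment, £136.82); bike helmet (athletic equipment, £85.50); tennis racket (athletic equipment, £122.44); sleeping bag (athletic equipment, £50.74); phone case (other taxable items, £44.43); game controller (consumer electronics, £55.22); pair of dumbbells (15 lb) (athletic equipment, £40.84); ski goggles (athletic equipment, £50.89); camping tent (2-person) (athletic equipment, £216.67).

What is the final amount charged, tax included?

£827.70

Fishing rod £136.82: athletic equipment, under £200.00 → 0% → £0.00
Bike helmet £85.50: athletic equipment, under £200.00 → 0% → £0.00
Tennis racket £122.44: athletic equipment, under £200.00 → 0% → £0.00
Sleeping bag £50.74: athletic equipment, under £200.00 → 0% → £0.00
Phone case £44.43: other taxable items → 7.25% → £3.22
Game controller £55.22: consumer electronics → 7.5% → £4.14
Pair of dumbbells (15 lb) £40.84: athletic equipment, under £200.00 → 0% → £0.00
Ski goggles £50.89: athletic equipment, under £200.00 → 0% → £0.00
Camping tent (2-person) £216.67: athletic equipment, £200.00 or more → 7.75% → £16.79
Subtotal = £803.55; tax = £24.15; total due = £827.70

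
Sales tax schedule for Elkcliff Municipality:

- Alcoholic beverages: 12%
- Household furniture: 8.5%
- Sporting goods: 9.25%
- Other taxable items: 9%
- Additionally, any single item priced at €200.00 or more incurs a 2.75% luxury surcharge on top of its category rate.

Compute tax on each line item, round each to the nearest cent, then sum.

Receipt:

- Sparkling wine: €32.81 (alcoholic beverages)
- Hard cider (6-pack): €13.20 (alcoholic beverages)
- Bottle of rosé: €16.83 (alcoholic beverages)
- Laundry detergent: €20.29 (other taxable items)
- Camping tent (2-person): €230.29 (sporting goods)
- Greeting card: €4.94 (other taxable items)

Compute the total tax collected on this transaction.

€37.44

Sparkling wine €32.81: alcoholic beverages → 12% → €3.94
Hard cider (6-pack) €13.20: alcoholic beverages → 12% → €1.58
Bottle of rosé €16.83: alcoholic beverages → 12% → €2.02
Laundry detergent €20.29: other taxable items → 9% → €1.83
Camping tent (2-person) €230.29: sporting goods → 9.25% + 2.75% surcharge = 12% → €27.63
Greeting card €4.94: other taxable items → 9% → €0.44
Total tax = €3.94 + €1.58 + €2.02 + €1.83 + €27.63 + €0.44 = €37.44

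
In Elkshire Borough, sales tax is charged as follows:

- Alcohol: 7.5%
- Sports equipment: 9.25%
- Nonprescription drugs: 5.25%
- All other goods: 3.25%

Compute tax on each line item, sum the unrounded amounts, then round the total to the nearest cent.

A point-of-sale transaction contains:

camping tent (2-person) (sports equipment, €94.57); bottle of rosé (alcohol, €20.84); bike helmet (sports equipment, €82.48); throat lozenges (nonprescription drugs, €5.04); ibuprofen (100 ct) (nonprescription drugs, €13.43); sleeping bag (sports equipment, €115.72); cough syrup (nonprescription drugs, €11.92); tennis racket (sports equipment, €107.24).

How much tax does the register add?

Camping tent (2-person) €94.57: sports equipment → 9.25% → €8.747725
Bottle of rosé €20.84: alcohol → 7.5% → €1.563
Bike helmet €82.48: sports equipment → 9.25% → €7.6294
Throat lozenges €5.04: nonprescription drugs → 5.25% → €0.2646
Ibuprofen (100 ct) €13.43: nonprescription drugs → 5.25% → €0.705075
Sleeping bag €115.72: sports equipment → 9.25% → €10.7041
Cough syrup €11.92: nonprescription drugs → 5.25% → €0.6258
Tennis racket €107.24: sports equipment → 9.25% → €9.9197
Unrounded tax sum = €40.1594 → €40.16

€40.16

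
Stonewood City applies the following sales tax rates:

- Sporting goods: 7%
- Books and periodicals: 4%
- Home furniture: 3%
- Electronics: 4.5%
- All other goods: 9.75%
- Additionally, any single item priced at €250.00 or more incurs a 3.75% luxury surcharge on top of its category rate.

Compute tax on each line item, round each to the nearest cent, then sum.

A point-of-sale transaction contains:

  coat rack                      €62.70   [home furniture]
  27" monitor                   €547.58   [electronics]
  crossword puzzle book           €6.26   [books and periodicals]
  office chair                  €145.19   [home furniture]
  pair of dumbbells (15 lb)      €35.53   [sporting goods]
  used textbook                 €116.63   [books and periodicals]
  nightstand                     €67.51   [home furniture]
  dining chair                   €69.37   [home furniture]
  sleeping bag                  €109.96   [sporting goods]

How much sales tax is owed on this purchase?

€70.64

Coat rack €62.70: home furniture → 3% → €1.88
27" monitor €547.58: electronics → 4.5% + 3.75% surcharge = 8.25% → €45.18
Crossword puzzle book €6.26: books and periodicals → 4% → €0.25
Office chair €145.19: home furniture → 3% → €4.36
Pair of dumbbells (15 lb) €35.53: sporting goods → 7% → €2.49
Used textbook €116.63: books and periodicals → 4% → €4.67
Nightstand €67.51: home furniture → 3% → €2.03
Dining chair €69.37: home furniture → 3% → €2.08
Sleeping bag €109.96: sporting goods → 7% → €7.70
Total tax = €1.88 + €45.18 + €0.25 + €4.36 + €2.49 + €4.67 + €2.03 + €2.08 + €7.70 = €70.64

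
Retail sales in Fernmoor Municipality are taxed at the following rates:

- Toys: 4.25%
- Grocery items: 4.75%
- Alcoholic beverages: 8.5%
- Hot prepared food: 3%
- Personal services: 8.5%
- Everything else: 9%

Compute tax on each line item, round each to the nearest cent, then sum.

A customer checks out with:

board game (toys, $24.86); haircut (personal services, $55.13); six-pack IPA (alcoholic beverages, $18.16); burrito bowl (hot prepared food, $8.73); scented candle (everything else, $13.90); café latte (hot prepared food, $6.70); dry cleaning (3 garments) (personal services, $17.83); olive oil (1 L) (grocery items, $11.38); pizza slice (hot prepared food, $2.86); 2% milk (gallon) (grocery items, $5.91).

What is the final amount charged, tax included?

$176.89

Board game $24.86: toys → 4.25% → $1.06
Haircut $55.13: personal services → 8.5% → $4.69
Six-pack IPA $18.16: alcoholic beverages → 8.5% → $1.54
Burrito bowl $8.73: hot prepared food → 3% → $0.26
Scented candle $13.90: everything else → 9% → $1.25
Café latte $6.70: hot prepared food → 3% → $0.20
Dry cleaning (3 garments) $17.83: personal services → 8.5% → $1.52
Olive oil (1 L) $11.38: grocery items → 4.75% → $0.54
Pizza slice $2.86: hot prepared food → 3% → $0.09
2% milk (gallon) $5.91: grocery items → 4.75% → $0.28
Subtotal = $165.46; tax = $11.43; total due = $176.89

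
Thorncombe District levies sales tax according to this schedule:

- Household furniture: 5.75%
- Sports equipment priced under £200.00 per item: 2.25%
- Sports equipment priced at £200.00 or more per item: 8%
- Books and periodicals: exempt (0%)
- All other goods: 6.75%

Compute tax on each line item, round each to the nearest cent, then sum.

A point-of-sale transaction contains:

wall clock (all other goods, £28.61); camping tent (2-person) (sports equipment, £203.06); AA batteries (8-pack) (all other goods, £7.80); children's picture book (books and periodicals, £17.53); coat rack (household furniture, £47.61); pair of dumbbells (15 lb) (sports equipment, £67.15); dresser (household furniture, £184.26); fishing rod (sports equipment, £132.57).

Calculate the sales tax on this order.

£36.52

Wall clock £28.61: all other goods → 6.75% → £1.93
Camping tent (2-person) £203.06: sports equipment, £200.00 or more → 8% → £16.24
AA batteries (8-pack) £7.80: all other goods → 6.75% → £0.53
Children's picture book £17.53: books and periodicals → 0% → £0.00
Coat rack £47.61: household furniture → 5.75% → £2.74
Pair of dumbbells (15 lb) £67.15: sports equipment, under £200.00 → 2.25% → £1.51
Dresser £184.26: household furniture → 5.75% → £10.59
Fishing rod £132.57: sports equipment, under £200.00 → 2.25% → £2.98
Total tax = £1.93 + £16.24 + £0.53 + £2.74 + £1.51 + £10.59 + £2.98 = £36.52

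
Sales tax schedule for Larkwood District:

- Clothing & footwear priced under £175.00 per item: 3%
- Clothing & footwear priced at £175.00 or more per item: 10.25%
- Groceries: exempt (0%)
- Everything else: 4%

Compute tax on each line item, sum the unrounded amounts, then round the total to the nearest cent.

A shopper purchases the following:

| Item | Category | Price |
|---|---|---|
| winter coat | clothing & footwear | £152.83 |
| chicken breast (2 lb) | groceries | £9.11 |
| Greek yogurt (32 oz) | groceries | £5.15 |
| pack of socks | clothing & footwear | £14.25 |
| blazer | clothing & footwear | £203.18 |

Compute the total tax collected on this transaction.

Winter coat £152.83: clothing & footwear, under £175.00 → 3% → £4.5849
Chicken breast (2 lb) £9.11: groceries → 0% → £0.00
Greek yogurt (32 oz) £5.15: groceries → 0% → £0.00
Pack of socks £14.25: clothing & footwear, under £175.00 → 3% → £0.4275
Blazer £203.18: clothing & footwear, £175.00 or more → 10.25% → £20.82595
Unrounded tax sum = £25.83835 → £25.84

£25.84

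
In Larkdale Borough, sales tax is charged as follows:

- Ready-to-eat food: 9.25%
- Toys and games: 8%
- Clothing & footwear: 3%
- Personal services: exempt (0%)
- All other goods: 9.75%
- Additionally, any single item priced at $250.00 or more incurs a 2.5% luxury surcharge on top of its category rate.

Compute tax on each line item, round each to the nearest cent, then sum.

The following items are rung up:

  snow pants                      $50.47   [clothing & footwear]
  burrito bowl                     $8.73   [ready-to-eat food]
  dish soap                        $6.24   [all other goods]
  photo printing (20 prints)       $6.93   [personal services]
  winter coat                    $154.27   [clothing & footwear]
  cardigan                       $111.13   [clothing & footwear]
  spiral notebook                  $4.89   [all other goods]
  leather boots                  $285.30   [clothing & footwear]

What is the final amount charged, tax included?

Snow pants $50.47: clothing & footwear → 3% → $1.51
Burrito bowl $8.73: ready-to-eat food → 9.25% → $0.81
Dish soap $6.24: all other goods → 9.75% → $0.61
Photo printing (20 prints) $6.93: personal services → 0% → $0.00
Winter coat $154.27: clothing & footwear → 3% → $4.63
Cardigan $111.13: clothing & footwear → 3% → $3.33
Spiral notebook $4.89: all other goods → 9.75% → $0.48
Leather boots $285.30: clothing & footwear → 3% + 2.5% surcharge = 5.5% → $15.69
Subtotal = $627.96; tax = $27.06; total due = $655.02

$655.02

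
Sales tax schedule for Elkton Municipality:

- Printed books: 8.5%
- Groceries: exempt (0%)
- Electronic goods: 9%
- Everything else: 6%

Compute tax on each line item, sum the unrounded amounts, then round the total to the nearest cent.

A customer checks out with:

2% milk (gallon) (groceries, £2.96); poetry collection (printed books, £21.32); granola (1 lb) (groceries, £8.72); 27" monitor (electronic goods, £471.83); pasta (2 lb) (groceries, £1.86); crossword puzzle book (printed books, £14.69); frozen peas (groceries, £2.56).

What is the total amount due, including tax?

2% milk (gallon) £2.96: groceries → 0% → £0.00
Poetry collection £21.32: printed books → 8.5% → £1.8122
Granola (1 lb) £8.72: groceries → 0% → £0.00
27" monitor £471.83: electronic goods → 9% → £42.4647
Pasta (2 lb) £1.86: groceries → 0% → £0.00
Crossword puzzle book £14.69: printed books → 8.5% → £1.24865
Frozen peas £2.56: groceries → 0% → £0.00
Subtotal = £523.94; unrounded tax = £45.52555 → £45.53; total due = £569.47

£569.47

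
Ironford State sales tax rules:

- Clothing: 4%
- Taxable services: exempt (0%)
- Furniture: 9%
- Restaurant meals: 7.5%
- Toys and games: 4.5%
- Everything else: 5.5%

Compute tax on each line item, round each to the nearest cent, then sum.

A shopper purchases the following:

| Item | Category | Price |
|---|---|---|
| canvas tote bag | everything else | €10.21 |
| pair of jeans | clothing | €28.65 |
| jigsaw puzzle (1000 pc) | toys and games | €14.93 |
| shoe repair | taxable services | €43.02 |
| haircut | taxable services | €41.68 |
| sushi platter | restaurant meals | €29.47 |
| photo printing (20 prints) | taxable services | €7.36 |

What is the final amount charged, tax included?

€179.91

Canvas tote bag €10.21: everything else → 5.5% → €0.56
Pair of jeans €28.65: clothing → 4% → €1.15
Jigsaw puzzle (1000 pc) €14.93: toys and games → 4.5% → €0.67
Shoe repair €43.02: taxable services → 0% → €0.00
Haircut €41.68: taxable services → 0% → €0.00
Sushi platter €29.47: restaurant meals → 7.5% → €2.21
Photo printing (20 prints) €7.36: taxable services → 0% → €0.00
Subtotal = €175.32; tax = €4.59; total due = €179.91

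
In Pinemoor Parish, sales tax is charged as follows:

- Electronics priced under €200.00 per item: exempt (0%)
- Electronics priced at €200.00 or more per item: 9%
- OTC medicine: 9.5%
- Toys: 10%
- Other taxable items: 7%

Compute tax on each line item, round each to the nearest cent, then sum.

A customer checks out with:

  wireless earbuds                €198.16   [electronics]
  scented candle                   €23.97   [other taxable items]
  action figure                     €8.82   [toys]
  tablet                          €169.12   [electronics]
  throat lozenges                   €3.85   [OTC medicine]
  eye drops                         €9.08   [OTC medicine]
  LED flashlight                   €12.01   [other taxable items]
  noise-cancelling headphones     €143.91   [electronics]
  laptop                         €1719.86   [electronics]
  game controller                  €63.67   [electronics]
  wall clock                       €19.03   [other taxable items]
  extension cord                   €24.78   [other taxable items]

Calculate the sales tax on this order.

Wireless earbuds €198.16: electronics, under €200.00 → 0% → €0.00
Scented candle €23.97: other taxable items → 7% → €1.68
Action figure €8.82: toys → 10% → €0.88
Tablet €169.12: electronics, under €200.00 → 0% → €0.00
Throat lozenges €3.85: OTC medicine → 9.5% → €0.37
Eye drops €9.08: OTC medicine → 9.5% → €0.86
LED flashlight €12.01: other taxable items → 7% → €0.84
Noise-cancelling headphones €143.91: electronics, under €200.00 → 0% → €0.00
Laptop €1719.86: electronics, €200.00 or more → 9% → €154.79
Game controller €63.67: electronics, under €200.00 → 0% → €0.00
Wall clock €19.03: other taxable items → 7% → €1.33
Extension cord €24.78: other taxable items → 7% → €1.73
Total tax = €1.68 + €0.88 + €0.37 + €0.86 + €0.84 + €154.79 + €1.33 + €1.73 = €162.48

€162.48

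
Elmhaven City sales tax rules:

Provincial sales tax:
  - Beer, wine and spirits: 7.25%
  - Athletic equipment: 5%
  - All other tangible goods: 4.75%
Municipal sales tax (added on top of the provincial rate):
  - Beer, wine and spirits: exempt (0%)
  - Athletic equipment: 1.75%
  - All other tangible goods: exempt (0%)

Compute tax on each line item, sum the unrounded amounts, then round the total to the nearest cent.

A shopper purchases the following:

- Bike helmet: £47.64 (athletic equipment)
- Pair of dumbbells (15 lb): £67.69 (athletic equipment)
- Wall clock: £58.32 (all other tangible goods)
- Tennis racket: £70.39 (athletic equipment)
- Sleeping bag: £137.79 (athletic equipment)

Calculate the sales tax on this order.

Bike helmet £47.64: athletic equipment → 5% + 1.75% municipal = 6.75% → £3.2157
Pair of dumbbells (15 lb) £67.69: athletic equipment → 5% + 1.75% municipal = 6.75% → £4.569075
Wall clock £58.32: all other tangible goods → 4.75% + 0% municipal = 4.75% → £2.7702
Tennis racket £70.39: athletic equipment → 5% + 1.75% municipal = 6.75% → £4.751325
Sleeping bag £137.79: athletic equipment → 5% + 1.75% municipal = 6.75% → £9.300825
Unrounded tax sum = £24.607125 → £24.61

£24.61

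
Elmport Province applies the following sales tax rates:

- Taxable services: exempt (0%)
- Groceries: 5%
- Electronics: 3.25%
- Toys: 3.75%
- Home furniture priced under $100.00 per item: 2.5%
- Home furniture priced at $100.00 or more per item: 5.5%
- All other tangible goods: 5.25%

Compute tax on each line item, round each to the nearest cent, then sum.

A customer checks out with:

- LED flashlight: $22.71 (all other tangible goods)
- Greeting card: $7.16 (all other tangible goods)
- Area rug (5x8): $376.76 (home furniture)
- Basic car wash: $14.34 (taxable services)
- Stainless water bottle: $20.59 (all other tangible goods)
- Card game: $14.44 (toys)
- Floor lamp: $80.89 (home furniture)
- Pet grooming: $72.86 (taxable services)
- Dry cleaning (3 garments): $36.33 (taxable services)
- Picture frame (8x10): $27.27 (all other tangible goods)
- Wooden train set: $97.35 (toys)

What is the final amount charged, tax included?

LED flashlight $22.71: all other tangible goods → 5.25% → $1.19
Greeting card $7.16: all other tangible goods → 5.25% → $0.38
Area rug (5x8) $376.76: home furniture, $100.00 or more → 5.5% → $20.72
Basic car wash $14.34: taxable services → 0% → $0.00
Stainless water bottle $20.59: all other tangible goods → 5.25% → $1.08
Card game $14.44: toys → 3.75% → $0.54
Floor lamp $80.89: home furniture, under $100.00 → 2.5% → $2.02
Pet grooming $72.86: taxable services → 0% → $0.00
Dry cleaning (3 garments) $36.33: taxable services → 0% → $0.00
Picture frame (8x10) $27.27: all other tangible goods → 5.25% → $1.43
Wooden train set $97.35: toys → 3.75% → $3.65
Subtotal = $770.70; tax = $31.01; total due = $801.71

$801.71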